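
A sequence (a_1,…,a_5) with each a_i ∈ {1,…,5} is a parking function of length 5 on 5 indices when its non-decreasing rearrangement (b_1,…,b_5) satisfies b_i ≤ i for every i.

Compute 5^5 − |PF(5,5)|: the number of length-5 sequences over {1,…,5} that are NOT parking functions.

1829

|PF| = 1·6^4 = 1 · 1296 = 1296
One tuple (4,4,5,2,5) → sorted (2,4,4,5,5): b_1=2>1, not a PF.
5^5 − 1296 = 3125 − 1296 = 1829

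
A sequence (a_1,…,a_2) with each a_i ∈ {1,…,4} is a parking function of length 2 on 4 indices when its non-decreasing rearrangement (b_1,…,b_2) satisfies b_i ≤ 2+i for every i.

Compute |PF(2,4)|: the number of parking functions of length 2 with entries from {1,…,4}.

15

|PF(2,4)| = 3·5^1 = 3 · 5 = 15 (Konheim–Weiss)
Check (3,4) → sorted (3,4): b_i ≤ 2+i ∀i, a PF.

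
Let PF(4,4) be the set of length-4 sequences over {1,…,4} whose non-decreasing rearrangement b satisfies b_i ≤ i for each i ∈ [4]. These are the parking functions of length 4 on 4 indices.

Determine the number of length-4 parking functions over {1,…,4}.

#PF = (4+1−4)·(4+1)^{4−1} = 1×125 = 125 (Pollak)
E.g. (2,4,1,3) → sorted (1,2,3,4): b_i ≤ i ∀i, a PF.

125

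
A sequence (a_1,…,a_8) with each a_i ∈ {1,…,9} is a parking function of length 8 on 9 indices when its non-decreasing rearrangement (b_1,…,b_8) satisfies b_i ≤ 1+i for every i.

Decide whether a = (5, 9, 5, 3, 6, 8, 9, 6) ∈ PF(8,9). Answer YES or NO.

NO

Order a: b = (3, 5, 5, 6, 6, 8, 9, 9).
  b_1=3 > 2
  fails at i=1 ⇒ NO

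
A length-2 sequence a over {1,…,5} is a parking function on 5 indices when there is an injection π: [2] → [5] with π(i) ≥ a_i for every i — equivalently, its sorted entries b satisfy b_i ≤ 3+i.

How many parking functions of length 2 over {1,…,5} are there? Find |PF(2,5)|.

24

|PF| = (5−2+1)·(5+1)^(2−1) = 4·6 = 24 (Konheim–Weiss)
One tuple (3,3) → sorted (3,3): b_i ≤ 3+i ∀i, a PF.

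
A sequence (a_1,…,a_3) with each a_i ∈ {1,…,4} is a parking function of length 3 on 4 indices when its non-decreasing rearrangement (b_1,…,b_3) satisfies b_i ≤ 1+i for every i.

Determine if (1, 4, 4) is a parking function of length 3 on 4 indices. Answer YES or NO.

NO

Sorted: b = (1, 4, 4).
  b_1=1 ≤ 2
  b_2=4 > 3
  fails at i=2 ⇒ NO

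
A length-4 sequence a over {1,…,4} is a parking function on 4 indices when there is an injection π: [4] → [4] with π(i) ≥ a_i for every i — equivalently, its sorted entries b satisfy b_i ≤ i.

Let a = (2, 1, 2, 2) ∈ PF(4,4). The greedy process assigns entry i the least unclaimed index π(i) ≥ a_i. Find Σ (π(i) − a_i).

Σπ(i) = 1+…+4 = 10; Σa = 2+1+2+2 = 7; disp = 10−7 = 3.

3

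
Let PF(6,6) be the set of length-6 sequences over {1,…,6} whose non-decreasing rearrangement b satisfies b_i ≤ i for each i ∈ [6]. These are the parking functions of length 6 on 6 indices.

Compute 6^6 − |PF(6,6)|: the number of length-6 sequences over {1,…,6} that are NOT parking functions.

29849

|PF(6,6)| = 1·7^5 = 1·16807 = 16807
One tuple (2,5,4,6,2,6) → sorted (2,2,4,5,6,6): b_1=2>1, not a PF.
6^6 − 16807 = 46656 − 16807 = 29849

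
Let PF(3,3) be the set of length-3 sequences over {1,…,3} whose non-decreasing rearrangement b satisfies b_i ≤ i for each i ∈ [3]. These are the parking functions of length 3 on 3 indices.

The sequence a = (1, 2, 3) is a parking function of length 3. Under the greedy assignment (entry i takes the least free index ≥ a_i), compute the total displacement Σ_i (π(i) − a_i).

0

Σπ = 3·4/2 = 6 (π permutes [3]); Σa = 1+2+3 = 6; disp = 6−6 = 0.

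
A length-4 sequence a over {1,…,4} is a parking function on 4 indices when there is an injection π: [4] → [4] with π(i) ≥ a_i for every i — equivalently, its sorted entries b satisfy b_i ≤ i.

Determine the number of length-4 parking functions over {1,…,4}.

125

#PF = (4−4+1)·(4+1)^(4−1) = 1 · 125 = 125 (Pollak)
E.g. (1,4,3,1) → sorted (1,1,3,4): b_i ≤ i ∀i, a PF.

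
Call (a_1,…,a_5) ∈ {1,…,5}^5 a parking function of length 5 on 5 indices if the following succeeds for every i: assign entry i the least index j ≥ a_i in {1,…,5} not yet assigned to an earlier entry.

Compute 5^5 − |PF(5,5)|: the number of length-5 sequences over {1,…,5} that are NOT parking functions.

1829

|PF| = (5−5+1)·(5+1)^(5−1) = 1·1296 = 1296
Check (3,4,4,3,3) → sorted (3,3,3,4,4): b_1=3>1, not a PF.
Total 3125; non-PF = 3125−1296 = 1829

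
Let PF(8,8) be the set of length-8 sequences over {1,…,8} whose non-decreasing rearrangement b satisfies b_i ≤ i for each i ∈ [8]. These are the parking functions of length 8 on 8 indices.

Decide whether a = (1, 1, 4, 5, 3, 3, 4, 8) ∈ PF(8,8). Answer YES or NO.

YES

Rearranged: b = (1, 1, 3, 3, 4, 4, 5, 8).
  b_1=1 ≤ 1
  b_2=1 ≤ 2
  b_3=3 ≤ 3
  b_4=3 ≤ 4
  b_5=4 ≤ 5
  b_6=4 ≤ 6
  b_7=5 ≤ 7
  b_8=8 ≤ 8
All bounds hold ⇒ YES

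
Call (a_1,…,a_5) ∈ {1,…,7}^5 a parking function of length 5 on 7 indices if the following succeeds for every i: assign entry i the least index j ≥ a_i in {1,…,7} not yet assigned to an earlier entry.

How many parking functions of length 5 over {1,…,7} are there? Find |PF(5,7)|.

12288

|PF| = (8−5)·8^(5−1) = 3·4096 = 12288 [KW]
Check (2,2,1,3,2) → sorted (1,2,2,2,3): b_i ≤ 2+i ∀i, a PF.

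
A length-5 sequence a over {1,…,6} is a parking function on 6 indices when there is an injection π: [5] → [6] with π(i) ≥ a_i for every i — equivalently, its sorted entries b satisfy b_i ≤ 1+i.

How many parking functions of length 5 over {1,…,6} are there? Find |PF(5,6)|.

|PF(5,6)| = 2·7^4 = 2·2401 = 4802 (Konheim–Weiss)
E.g. (6,1,3,3,2) → sorted (1,2,3,3,6): b_i ≤ 1+i ∀i, a PF.

4802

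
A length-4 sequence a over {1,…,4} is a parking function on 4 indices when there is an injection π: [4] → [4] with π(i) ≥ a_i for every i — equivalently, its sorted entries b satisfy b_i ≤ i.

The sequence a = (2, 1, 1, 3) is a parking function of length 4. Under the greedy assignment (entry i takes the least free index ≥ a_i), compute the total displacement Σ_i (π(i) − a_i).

3

Σπ = 10 ({1..4} each once); Σa = 2+1+1+3 = 7; disp = 10−7 = 3.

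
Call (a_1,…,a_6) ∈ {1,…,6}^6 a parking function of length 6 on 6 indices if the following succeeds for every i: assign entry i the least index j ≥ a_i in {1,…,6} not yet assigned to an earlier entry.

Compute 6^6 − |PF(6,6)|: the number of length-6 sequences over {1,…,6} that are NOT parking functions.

|PF| = (7−6)·7^(6−1) = 1 · 16807 = 16807 (Pollak)
Check (6,6,4,2,6,5) → sorted (2,4,5,6,6,6): b_1=2>1, not a PF.
So 46656 − 16807 = 29849 fail.

29849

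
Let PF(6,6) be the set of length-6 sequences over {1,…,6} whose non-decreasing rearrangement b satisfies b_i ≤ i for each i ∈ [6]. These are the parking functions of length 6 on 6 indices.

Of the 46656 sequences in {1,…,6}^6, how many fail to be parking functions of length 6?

29849

|PF| = (7−6)·7^(6−1) = 1×16807 = 16807 [KW]
E.g. (6,4,4,4,1,1) → sorted (1,1,4,4,4,6): b_3=4>3, not a PF.
6^6 − 16807 = 46656 − 16807 = 29849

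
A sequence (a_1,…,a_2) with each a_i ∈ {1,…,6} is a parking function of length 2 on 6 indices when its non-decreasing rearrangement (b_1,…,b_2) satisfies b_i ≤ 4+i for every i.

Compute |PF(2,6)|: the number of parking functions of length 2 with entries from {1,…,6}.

35

|PF(2,6)| = 5·7^1 = 5 · 7 = 35 [KW]
Example (4,5) → sorted (4,5): b_i ≤ 4+i ∀i, a PF.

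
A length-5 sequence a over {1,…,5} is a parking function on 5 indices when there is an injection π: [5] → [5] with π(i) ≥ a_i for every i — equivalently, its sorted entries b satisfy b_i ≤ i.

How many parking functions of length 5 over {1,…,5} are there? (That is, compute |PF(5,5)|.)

|PF| = 1·6^4 = 1×1296 = 1296 (Pollak)
Example (4,4,3,1,2) → sorted (1,2,3,4,4): b_i ≤ i ∀i, a PF.

1296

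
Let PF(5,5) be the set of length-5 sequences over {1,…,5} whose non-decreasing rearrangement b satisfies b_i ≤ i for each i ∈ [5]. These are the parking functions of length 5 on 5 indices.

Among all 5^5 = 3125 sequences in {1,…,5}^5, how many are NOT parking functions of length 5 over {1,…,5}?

#PF = (5−5+1)·(5+1)^(5−1) = 1·1296 = 1296 [KW]
Example (4,5,2,4,4) → sorted (2,4,4,4,5): b_1=2>1, not a PF.
5^5 − 1296 = 3125 − 1296 = 1829

1829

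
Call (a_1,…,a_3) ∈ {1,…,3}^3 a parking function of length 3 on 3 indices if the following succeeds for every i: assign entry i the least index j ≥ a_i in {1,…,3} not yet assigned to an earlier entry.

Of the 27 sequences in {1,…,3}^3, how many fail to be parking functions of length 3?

Count = (3+1−3)·(3+1)^{3−1} = 1·16 = 16 [KW]
E.g. (3,2,3) → sorted (2,3,3): b_1=2>1, not a PF.
Total 27; non-PF = 27−16 = 11

11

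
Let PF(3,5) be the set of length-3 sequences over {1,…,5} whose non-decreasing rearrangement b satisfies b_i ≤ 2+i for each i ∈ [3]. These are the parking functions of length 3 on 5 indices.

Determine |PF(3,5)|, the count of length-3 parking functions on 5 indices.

Count = 3·6^2 = 3·36 = 108 (Konheim–Weiss)
Check (3,1,3) → sorted (1,3,3): b_i ≤ 2+i ∀i, a PF.

108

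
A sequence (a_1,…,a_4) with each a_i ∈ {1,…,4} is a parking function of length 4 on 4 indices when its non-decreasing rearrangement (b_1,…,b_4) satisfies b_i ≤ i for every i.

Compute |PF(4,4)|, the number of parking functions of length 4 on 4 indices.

|PF| = 1·5^3 = 1 · 125 = 125
E.g. (4,1,2,3) → sorted (1,2,3,4): b_i ≤ i ∀i, a PF.

125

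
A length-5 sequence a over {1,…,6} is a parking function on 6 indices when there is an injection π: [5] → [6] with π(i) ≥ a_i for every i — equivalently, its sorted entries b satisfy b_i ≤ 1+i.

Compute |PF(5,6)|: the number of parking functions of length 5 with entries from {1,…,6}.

4802

Count = (6−5+1)·(6+1)^(5−1) = 2 · 2401 = 4802 (Pollak)
One tuple (3,4,4,2,2) → sorted (2,2,3,4,4): b_i ≤ 1+i ∀i, a PF.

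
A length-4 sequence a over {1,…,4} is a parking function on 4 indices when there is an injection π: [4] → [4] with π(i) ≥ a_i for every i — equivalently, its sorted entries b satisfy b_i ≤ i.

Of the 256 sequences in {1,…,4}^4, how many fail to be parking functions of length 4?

131

|PF(4,4)| = (4−4+1)·(4+1)^(4−1) = 1 · 125 = 125 (Konheim–Weiss)
One tuple (3,4,1,4) → sorted (1,3,4,4): b_2=3>2, not a PF.
So 256 − 125 = 131 fail.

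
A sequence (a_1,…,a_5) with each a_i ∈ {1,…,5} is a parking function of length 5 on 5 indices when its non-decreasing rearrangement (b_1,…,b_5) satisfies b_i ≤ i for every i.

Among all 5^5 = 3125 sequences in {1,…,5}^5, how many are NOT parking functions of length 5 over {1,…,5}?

1829

#PF = 1·6^4 = 1 · 1296 = 1296
Example (5,4,4,3,3) → sorted (3,3,4,4,5): b_1=3>1, not a PF.
So 3125 − 1296 = 1829 fail.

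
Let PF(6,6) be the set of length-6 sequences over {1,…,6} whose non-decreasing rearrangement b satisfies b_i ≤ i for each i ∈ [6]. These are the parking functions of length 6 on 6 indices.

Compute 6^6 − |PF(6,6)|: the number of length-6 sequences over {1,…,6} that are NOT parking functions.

29849

#PF = (6−6+1)·(6+1)^(6−1) = 1×16807 = 16807 (Pollak)
One tuple (3,5,6,3,6,6) → sorted (3,3,5,6,6,6): b_1=3>1, not a PF.
So 46656 − 16807 = 29849 fail.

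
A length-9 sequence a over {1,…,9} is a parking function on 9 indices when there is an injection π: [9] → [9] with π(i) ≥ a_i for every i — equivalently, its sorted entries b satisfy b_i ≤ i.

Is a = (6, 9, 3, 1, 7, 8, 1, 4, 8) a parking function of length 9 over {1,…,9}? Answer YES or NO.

NO

Order a: b = (1, 1, 3, 4, 6, 7, 8, 8, 9).
  b_1=1 ≤ 1
  b_2=1 ≤ 2
  b_3=3 ≤ 3
  b_4=4 ≤ 4
  b_5=6 > 5
  fails at i=5 ⇒ NO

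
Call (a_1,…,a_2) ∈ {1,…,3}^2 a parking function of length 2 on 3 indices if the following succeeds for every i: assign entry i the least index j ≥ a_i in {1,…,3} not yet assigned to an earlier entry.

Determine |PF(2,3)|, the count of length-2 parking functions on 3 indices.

8

|PF| = (3+1−2)·(3+1)^{2−1} = 2×4 = 8 (Konheim–Weiss)
E.g. (2,1) → sorted (1,2): b_i ≤ 1+i ∀i, a PF.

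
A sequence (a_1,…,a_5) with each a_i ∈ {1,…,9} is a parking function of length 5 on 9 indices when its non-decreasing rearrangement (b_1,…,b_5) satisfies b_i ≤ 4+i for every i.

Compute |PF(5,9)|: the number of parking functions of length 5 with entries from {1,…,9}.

50000

|PF(5,9)| = (9+1−5)·(9+1)^{5−1} = 5 · 10000 = 50000 (Pollak)
One tuple (6,1,8,3,1) → sorted (1,1,3,6,8): b_i ≤ 4+i ∀i, a PF.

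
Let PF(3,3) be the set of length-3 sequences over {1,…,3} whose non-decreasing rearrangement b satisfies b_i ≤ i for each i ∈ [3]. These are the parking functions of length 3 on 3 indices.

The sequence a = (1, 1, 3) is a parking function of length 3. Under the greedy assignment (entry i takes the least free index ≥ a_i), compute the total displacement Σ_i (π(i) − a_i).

1

Σπ(i) = 1+…+3 = 6; Σa = 1+1+3 = 5; disp = 6−5 = 1.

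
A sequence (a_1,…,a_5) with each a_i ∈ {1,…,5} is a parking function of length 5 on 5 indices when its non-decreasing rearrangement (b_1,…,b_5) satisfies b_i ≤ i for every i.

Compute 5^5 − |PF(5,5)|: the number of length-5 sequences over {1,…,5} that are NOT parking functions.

#PF = (5−5+1)·(5+1)^(5−1) = 1 · 1296 = 1296 (Pollak)
E.g. (4,1,1,4,4) → sorted (1,1,4,4,4): b_3=4>3, not a PF.
5^5 − 1296 = 3125 − 1296 = 1829

1829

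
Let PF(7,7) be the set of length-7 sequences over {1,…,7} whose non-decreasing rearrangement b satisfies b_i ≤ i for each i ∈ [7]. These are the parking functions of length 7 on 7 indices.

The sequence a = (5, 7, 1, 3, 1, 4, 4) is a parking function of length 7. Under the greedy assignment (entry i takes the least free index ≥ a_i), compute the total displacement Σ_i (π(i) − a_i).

Σπ = 28 ({1..7} each once); Σa = 5+7+1+3+1+4+4 = 25; disp = 28−25 = 3.

3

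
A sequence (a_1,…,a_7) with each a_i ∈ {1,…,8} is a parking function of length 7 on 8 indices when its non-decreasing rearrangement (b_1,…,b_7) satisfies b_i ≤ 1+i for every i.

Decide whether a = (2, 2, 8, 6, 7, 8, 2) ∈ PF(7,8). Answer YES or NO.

Sorted: b = (2, 2, 2, 6, 7, 8, 8).
  b_1=2 ≤ 2
  b_2=2 ≤ 3
  b_3=2 ≤ 4
  b_4=6 > 5
  fails at i=4 ⇒ NO

NO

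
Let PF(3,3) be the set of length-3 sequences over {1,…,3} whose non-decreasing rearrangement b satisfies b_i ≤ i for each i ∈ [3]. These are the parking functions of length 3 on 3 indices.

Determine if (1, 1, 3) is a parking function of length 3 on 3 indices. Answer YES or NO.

YES

Sorted: b = (1, 1, 3).
  b_1=1 ≤ 1
  b_2=1 ≤ 2
  b_3=3 ≤ 3
All bounds hold ⇒ YES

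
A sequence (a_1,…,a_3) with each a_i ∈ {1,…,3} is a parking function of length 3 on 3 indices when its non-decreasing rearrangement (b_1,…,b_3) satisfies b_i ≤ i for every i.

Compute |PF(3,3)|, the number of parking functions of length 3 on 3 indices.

#PF = (4−3)·4^(3−1) = 1 · 16 = 16 (Konheim–Weiss)
E.g. (2,1,3) → sorted (1,2,3): b_i ≤ i ∀i, a PF.

16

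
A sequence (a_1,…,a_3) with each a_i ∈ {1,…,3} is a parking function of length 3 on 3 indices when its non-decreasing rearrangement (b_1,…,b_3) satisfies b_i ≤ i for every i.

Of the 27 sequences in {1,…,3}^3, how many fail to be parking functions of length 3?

#PF = 1·4^2 = 1×16 = 16 (Pollak)
One tuple (3,2,3) → sorted (2,3,3): b_1=2>1, not a PF.
3^3 − 16 = 27 − 16 = 11

11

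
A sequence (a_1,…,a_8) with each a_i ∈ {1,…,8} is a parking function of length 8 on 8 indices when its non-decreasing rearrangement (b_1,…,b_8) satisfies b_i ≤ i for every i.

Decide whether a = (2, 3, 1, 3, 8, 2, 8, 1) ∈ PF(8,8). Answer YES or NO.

NO

Rearranged: b = (1, 1, 2, 2, 3, 3, 8, 8).
  b_1=1 ≤ 1
  b_2=1 ≤ 2
  b_3=2 ≤ 3
  b_4=2 ≤ 4
  b_5=3 ≤ 5
  b_6=3 ≤ 6
  b_7=8 > 7
  fails at i=7 ⇒ NO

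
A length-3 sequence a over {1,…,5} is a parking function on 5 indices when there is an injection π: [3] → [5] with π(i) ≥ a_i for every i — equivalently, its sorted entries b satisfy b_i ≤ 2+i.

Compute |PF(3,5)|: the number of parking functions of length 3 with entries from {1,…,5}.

Count = (5−3+1)·(5+1)^(3−1) = 3·36 = 108
Example (2,5,2) → sorted (2,2,5): b_i ≤ 2+i ∀i, a PF.

108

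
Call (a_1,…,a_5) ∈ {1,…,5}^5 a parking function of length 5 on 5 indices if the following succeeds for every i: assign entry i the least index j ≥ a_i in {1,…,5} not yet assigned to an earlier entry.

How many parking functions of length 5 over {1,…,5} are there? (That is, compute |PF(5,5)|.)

1296

|PF| = (5+1−5)·(5+1)^{5−1} = 1 · 1296 = 1296 (Konheim–Weiss)
Example (3,3,1,4,1) → sorted (1,1,3,3,4): b_i ≤ i ∀i, a PF.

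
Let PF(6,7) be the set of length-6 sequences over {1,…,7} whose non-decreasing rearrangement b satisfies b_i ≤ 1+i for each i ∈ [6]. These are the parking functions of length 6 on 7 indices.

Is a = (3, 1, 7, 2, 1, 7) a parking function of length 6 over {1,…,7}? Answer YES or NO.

NO

Sorted: b = (1, 1, 2, 3, 7, 7).
  b_1=1 ≤ 2
  b_2=1 ≤ 3
  b_3=2 ≤ 4
  b_4=3 ≤ 5
  b_5=7 > 6
  fails at i=5 ⇒ NO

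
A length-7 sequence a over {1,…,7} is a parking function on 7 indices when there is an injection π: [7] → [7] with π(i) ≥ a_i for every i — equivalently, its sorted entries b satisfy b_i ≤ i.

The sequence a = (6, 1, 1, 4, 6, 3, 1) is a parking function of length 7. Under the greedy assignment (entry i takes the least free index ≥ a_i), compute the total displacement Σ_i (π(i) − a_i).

Σπ = 7·8/2 = 28 (π permutes [7]); Σa = 6+1+1+4+6+3+1 = 22; disp = 28−22 = 6.

6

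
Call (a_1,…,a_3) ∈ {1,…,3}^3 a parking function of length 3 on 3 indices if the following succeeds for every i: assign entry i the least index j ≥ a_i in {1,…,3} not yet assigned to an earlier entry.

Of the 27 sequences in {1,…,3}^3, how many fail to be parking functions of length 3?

#PF = (4−3)·4^(3−1) = 1·16 = 16 (Pollak)
Check (3,3,3) → sorted (3,3,3): b_1=3>1, not a PF.
Total 27; non-PF = 27−16 = 11

11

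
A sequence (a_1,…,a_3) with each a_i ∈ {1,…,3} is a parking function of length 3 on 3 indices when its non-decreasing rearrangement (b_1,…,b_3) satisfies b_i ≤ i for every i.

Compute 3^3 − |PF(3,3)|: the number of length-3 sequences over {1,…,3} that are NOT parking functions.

11

Count = (4−3)·4^(3−1) = 1·16 = 16 (Konheim–Weiss)
E.g. (3,2,3) → sorted (2,3,3): b_1=2>1, not a PF.
3^3 − 16 = 27 − 16 = 11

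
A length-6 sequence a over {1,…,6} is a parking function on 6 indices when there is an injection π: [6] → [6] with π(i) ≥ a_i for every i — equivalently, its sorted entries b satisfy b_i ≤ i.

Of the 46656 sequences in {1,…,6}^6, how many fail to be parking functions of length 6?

|PF| = (7−6)·7^(6−1) = 1·16807 = 16807 (Pollak)
Example (5,5,4,4,4,1) → sorted (1,4,4,4,5,5): b_2=4>2, not a PF.
So 46656 − 16807 = 29849 fail.

29849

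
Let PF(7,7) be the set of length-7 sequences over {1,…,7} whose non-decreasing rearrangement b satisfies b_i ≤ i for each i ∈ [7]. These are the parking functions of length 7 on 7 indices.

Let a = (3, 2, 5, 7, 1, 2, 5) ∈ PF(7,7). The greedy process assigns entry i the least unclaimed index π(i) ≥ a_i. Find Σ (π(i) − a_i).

3

Σπ = 7·8/2 = 28 (π permutes [7]); Σa = 3+2+5+7+1+2+5 = 25; disp = 28−25 = 3.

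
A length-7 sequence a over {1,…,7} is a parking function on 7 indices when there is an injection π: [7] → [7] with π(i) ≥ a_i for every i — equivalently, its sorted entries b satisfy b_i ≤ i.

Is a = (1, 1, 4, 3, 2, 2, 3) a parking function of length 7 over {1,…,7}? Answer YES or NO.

Rearranged: b = (1, 1, 2, 2, 3, 3, 4).
  b_1=1 ≤ 1
  b_2=1 ≤ 2
  b_3=2 ≤ 3
  b_4=2 ≤ 4
  b_5=3 ≤ 5
  b_6=3 ≤ 6
  b_7=4 ≤ 7
All bounds hold ⇒ YES

YES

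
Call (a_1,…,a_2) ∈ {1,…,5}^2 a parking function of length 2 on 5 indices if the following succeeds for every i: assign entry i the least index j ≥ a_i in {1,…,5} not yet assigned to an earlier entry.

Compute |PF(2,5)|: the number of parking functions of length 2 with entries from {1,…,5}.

24

#PF = (5−2+1)·(5+1)^(2−1) = 4·6 = 24 [KW]
E.g. (2,2) → sorted (2,2): b_i ≤ 3+i ∀i, a PF.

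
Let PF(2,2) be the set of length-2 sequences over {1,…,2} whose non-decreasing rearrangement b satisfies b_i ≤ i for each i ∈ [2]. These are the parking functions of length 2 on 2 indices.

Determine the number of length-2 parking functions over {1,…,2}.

|PF(2,2)| = (3−2)·3^(2−1) = 1 · 3 = 3 (Konheim–Weiss)
E.g. (2,1) → sorted (1,2): b_i ≤ i ∀i, a PF.

3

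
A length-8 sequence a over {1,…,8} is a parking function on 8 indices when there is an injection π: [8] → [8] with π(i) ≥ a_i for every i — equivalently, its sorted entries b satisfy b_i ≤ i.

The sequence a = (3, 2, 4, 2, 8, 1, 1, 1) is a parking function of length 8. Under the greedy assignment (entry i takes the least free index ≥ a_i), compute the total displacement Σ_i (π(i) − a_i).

Σπ = 8·9/2 = 36 (π permutes [8]); Σa = 3+2+4+2+8+1+1+1 = 22; disp = 36−22 = 14.

14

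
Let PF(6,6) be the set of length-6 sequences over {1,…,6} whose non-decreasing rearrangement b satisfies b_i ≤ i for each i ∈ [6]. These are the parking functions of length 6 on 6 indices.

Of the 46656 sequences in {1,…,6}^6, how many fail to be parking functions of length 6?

Count = (6−6+1)·(6+1)^(6−1) = 1 · 16807 = 16807
Example (6,6,4,5,6,6) → sorted (4,5,6,6,6,6): b_1=4>1, not a PF.
So 46656 − 16807 = 29849 fail.

29849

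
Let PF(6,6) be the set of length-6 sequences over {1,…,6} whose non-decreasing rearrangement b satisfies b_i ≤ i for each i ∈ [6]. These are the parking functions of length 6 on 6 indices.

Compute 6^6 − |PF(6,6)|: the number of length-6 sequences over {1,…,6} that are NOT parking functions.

29849

#PF = (6−6+1)·(6+1)^(6−1) = 1 · 16807 = 16807
Example (1,6,5,6,6,6) → sorted (1,5,6,6,6,6): b_2=5>2, not a PF.
Total 46656; non-PF = 46656−16807 = 29849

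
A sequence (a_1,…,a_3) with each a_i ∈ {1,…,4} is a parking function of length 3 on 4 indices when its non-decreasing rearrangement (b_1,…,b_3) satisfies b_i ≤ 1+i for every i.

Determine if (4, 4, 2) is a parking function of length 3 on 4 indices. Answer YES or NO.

NO

Rearranged: b = (2, 4, 4).
  b_1=2 ≤ 2
  b_2=4 > 3
  fails at i=2 ⇒ NO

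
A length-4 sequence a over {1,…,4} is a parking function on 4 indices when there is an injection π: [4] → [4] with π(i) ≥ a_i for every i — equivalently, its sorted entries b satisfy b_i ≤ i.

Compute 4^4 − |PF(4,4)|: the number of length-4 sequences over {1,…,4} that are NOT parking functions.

131

|PF(4,4)| = (4+1−4)·(4+1)^{4−1} = 1·125 = 125 (Pollak)
Check (2,4,4,3) → sorted (2,3,4,4): b_1=2>1, not a PF.
4^4 − 125 = 256 − 125 = 131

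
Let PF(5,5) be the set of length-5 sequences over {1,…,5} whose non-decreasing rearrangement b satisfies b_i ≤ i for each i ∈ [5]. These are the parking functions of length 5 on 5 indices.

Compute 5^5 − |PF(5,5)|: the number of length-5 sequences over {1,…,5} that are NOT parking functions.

1829

|PF(5,5)| = (5+1−5)·(5+1)^{5−1} = 1 · 1296 = 1296 [KW]
Example (3,5,3,4,2) → sorted (2,3,3,4,5): b_1=2>1, not a PF.
So 3125 − 1296 = 1829 fail.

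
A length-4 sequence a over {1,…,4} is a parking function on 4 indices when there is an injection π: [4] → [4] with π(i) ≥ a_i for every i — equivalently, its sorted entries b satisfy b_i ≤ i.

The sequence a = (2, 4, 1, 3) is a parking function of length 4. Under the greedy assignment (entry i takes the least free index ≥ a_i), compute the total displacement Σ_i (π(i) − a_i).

Σπ = 10 ({1..4} each once); Σa = 2+4+1+3 = 10; disp = 10−10 = 0.

0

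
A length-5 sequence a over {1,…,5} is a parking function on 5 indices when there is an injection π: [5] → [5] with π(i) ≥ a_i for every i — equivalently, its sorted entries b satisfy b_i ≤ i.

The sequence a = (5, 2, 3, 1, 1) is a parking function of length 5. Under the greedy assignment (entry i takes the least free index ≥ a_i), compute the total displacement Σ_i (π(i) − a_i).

Σπ(i) = 1+…+5 = 15; Σa = 5+2+3+1+1 = 12; disp = 15−12 = 3.

3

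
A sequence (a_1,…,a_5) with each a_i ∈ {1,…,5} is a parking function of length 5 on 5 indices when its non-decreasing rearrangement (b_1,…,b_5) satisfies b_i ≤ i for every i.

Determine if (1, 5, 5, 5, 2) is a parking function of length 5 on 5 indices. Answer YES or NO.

Sorted: b = (1, 2, 5, 5, 5).
  b_1=1 ≤ 1
  b_2=2 ≤ 2
  b_3=5 > 3
  fails at i=3 ⇒ NO

NO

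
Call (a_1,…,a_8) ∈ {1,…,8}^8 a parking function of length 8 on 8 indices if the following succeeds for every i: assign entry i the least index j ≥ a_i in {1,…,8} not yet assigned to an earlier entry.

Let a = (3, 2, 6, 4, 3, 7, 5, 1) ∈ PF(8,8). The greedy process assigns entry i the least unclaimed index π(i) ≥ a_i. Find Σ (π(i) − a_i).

5

Σπ = 36 ({1..8} each once); Σa = 3+2+6+4+3+7+5+1 = 31; disp = 36−31 = 5.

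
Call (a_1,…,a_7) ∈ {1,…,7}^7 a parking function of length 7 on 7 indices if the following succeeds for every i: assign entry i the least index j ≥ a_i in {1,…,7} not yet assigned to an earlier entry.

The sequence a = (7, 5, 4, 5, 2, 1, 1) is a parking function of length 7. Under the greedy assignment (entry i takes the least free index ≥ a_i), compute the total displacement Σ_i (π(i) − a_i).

Σπ = 7·8/2 = 28 (π permutes [7]); Σa = 7+5+4+5+2+1+1 = 25; disp = 28−25 = 3.

3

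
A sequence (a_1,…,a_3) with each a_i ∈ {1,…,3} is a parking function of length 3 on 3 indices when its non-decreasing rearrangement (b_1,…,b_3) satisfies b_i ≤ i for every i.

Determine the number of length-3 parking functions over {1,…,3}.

16

|PF| = (3−3+1)·(3+1)^(3−1) = 1·16 = 16
Example (1,2,3) → sorted (1,2,3): b_i ≤ i ∀i, a PF.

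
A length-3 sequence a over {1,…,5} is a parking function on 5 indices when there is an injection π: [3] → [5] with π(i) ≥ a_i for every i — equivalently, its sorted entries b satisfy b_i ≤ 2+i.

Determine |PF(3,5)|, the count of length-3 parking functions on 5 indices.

|PF| = (6−3)·6^(3−1) = 3·36 = 108 (Konheim–Weiss)
E.g. (5,4,1) → sorted (1,4,5): b_i ≤ 2+i ∀i, a PF.

108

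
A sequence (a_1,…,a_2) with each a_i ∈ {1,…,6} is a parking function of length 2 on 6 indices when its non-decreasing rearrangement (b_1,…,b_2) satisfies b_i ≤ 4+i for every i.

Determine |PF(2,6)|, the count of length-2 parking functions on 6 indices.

35

|PF| = 5·7^1 = 5×7 = 35 (Konheim–Weiss)
E.g. (1,1) → sorted (1,1): b_i ≤ 4+i ∀i, a PF.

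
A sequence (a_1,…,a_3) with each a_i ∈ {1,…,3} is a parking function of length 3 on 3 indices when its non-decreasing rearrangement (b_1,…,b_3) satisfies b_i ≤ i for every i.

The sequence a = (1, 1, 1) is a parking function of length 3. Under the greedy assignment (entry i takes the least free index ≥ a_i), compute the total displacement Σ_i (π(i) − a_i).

Σπ = 3·4/2 = 6 (π permutes [3]); Σa = 1+1+1 = 3; disp = 6−3 = 3.

3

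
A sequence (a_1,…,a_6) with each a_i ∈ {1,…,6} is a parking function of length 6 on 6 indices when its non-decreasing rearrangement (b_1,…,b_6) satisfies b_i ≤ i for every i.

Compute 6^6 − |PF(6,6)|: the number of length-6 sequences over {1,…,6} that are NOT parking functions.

29849

|PF(6,6)| = (7−6)·7^(6−1) = 1·16807 = 16807 [KW]
Example (3,1,3,4,5,5) → sorted (1,3,3,4,5,5): b_2=3>2, not a PF.
So 46656 − 16807 = 29849 fail.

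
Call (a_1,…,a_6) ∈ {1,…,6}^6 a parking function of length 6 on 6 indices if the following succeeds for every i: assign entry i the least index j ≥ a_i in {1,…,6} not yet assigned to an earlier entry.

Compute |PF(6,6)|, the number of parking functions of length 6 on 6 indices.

16807

Count = (7−6)·7^(6−1) = 1 · 16807 = 16807 [KW]
Example (1,3,1,4,6,5) → sorted (1,1,3,4,5,6): b_i ≤ i ∀i, a PF.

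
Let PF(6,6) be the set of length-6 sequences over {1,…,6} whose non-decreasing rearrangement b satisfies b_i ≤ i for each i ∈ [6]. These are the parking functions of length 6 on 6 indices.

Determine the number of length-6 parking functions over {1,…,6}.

16807

|PF| = 1·7^5 = 1·16807 = 16807
E.g. (2,3,5,3,1,5) → sorted (1,2,3,3,5,5): b_i ≤ i ∀i, a PF.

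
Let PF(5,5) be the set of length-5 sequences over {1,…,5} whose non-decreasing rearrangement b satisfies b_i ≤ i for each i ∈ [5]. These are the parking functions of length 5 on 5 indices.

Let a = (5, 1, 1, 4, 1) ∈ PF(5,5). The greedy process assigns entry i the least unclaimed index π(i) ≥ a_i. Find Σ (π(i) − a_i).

3

Σπ = 5·6/2 = 15 (π permutes [5]); Σa = 5+1+1+4+1 = 12; disp = 15−12 = 3.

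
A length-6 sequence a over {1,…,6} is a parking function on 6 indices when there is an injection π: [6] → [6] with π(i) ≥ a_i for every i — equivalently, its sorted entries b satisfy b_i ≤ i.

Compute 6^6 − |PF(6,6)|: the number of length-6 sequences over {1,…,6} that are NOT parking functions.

29849

#PF = (6−6+1)·(6+1)^(6−1) = 1 · 16807 = 16807 [KW]
Check (6,6,1,5,6,6) → sorted (1,5,6,6,6,6): b_2=5>2, not a PF.
Total 46656; non-PF = 46656−16807 = 29849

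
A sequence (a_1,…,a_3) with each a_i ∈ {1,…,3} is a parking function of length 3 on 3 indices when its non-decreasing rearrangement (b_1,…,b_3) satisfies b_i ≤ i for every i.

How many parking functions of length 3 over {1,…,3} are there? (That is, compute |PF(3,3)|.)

|PF| = (3+1−3)·(3+1)^{3−1} = 1 · 16 = 16 (Konheim–Weiss)
Check (1,1,3) → sorted (1,1,3): b_i ≤ i ∀i, a PF.

16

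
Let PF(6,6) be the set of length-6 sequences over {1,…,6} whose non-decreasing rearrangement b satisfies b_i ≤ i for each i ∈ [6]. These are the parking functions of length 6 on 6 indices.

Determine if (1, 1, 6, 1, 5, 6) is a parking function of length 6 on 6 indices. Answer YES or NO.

NO

Order a: b = (1, 1, 1, 5, 6, 6).
  b_1=1 ≤ 1
  b_2=1 ≤ 2
  b_3=1 ≤ 3
  b_4=5 > 4
  fails at i=4 ⇒ NO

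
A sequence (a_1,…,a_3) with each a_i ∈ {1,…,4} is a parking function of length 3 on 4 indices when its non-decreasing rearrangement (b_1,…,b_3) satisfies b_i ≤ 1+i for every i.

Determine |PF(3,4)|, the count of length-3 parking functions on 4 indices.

|PF| = (4−3+1)·(4+1)^(3−1) = 2 · 25 = 50
Example (1,2,4) → sorted (1,2,4): b_i ≤ 1+i ∀i, a PF.

50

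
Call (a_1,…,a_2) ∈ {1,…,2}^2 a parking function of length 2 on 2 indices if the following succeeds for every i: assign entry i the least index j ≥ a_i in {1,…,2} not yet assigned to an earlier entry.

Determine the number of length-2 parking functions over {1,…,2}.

|PF| = (2+1−2)·(2+1)^{2−1} = 1·3 = 3 (Pollak)
One tuple (1,1) → sorted (1,1): b_i ≤ i ∀i, a PF.

3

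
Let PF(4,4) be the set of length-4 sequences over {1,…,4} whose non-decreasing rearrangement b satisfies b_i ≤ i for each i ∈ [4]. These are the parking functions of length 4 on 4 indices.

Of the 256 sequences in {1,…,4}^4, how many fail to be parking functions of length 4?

|PF(4,4)| = (4+1−4)·(4+1)^{4−1} = 1 · 125 = 125 [KW]
Check (4,3,4,3) → sorted (3,3,4,4): b_1=3>1, not a PF.
So 256 − 125 = 131 fail.

131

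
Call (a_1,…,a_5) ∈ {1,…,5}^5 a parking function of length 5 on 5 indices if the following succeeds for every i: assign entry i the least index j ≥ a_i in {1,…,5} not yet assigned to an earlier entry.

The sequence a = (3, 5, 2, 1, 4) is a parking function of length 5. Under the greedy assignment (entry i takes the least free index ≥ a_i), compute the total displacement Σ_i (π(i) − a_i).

0

Σπ = 5·6/2 = 15 (π permutes [5]); Σa = 3+5+2+1+4 = 15; disp = 15−15 = 0.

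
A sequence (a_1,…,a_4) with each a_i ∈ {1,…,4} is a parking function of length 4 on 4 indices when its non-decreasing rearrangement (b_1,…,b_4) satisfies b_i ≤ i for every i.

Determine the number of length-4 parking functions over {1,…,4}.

125

#PF = (4−4+1)·(4+1)^(4−1) = 1×125 = 125
One tuple (1,1,4,3) → sorted (1,1,3,4): b_i ≤ i ∀i, a PF.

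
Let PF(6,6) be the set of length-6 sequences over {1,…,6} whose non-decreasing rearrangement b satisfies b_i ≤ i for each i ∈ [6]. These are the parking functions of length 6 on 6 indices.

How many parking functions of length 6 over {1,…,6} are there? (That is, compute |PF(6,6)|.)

|PF| = 1·7^5 = 1·16807 = 16807 [KW]
E.g. (1,4,3,6,2,3) → sorted (1,2,3,3,4,6): b_i ≤ i ∀i, a PF.

16807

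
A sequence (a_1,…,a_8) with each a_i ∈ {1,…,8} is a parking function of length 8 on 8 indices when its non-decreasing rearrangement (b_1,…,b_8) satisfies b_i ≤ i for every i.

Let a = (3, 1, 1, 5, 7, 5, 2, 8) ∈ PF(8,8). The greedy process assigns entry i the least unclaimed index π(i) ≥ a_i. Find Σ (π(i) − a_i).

Σπ = 8·9/2 = 36 (π permutes [8]); Σa = 3+1+1+5+7+5+2+8 = 32; disp = 36−32 = 4.

4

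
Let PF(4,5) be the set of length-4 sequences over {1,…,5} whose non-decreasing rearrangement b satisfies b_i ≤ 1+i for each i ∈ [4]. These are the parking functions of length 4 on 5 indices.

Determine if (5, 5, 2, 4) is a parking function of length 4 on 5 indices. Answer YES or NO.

Order a: b = (2, 4, 5, 5).
  b_1=2 ≤ 2
  b_2=4 > 3
  fails at i=2 ⇒ NO

NO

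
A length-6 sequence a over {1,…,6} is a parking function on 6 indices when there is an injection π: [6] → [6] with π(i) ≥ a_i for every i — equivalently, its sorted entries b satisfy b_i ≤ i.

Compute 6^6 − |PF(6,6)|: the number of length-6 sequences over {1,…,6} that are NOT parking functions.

29849

#PF = (7−6)·7^(6−1) = 1×16807 = 16807 (Konheim–Weiss)
Example (4,6,5,6,4,1) → sorted (1,4,4,5,6,6): b_2=4>2, not a PF.
6^6 − 16807 = 46656 − 16807 = 29849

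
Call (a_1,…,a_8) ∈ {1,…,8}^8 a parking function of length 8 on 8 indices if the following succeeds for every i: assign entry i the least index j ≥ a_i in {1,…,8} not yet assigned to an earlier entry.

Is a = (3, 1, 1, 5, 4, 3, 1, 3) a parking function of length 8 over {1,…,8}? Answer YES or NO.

Rearranged: b = (1, 1, 1, 3, 3, 3, 4, 5).
  b_1=1 ≤ 1
  b_2=1 ≤ 2
  b_3=1 ≤ 3
  b_4=3 ≤ 4
  b_5=3 ≤ 5
  b_6=3 ≤ 6
  b_7=4 ≤ 7
  b_8=5 ≤ 8
All bounds hold ⇒ YES

YES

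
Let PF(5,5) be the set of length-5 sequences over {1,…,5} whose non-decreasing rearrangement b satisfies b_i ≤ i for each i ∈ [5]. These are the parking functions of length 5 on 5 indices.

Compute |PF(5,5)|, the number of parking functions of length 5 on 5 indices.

#PF = (5−5+1)·(5+1)^(5−1) = 1 · 1296 = 1296 (Pollak)
E.g. (3,1,2,3,4) → sorted (1,2,3,3,4): b_i ≤ i ∀i, a PF.

1296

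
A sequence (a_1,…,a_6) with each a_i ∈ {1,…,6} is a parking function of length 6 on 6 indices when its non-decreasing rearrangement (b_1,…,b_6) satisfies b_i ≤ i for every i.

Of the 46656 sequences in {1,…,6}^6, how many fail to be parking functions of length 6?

|PF| = 1·7^5 = 1 · 16807 = 16807 (Konheim–Weiss)
E.g. (5,4,4,4,4,5) → sorted (4,4,4,4,5,5): b_1=4>1, not a PF.
So 46656 − 16807 = 29849 fail.

29849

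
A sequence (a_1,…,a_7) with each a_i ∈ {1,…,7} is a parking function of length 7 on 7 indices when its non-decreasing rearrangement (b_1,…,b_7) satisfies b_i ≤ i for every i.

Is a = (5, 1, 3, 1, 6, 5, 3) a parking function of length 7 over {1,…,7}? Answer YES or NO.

YES

Rearranged: b = (1, 1, 3, 3, 5, 5, 6).
  b_1=1 ≤ 1
  b_2=1 ≤ 2
  b_3=3 ≤ 3
  b_4=3 ≤ 4
  b_5=5 ≤ 5
  b_6=5 ≤ 6
  b_7=6 ≤ 7
All bounds hold ⇒ YES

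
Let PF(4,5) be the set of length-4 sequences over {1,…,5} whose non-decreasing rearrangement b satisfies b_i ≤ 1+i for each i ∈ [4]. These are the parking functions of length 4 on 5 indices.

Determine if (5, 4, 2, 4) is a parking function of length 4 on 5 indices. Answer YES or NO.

NO

Sorted: b = (2, 4, 4, 5).
  b_1=2 ≤ 2
  b_2=4 > 3
  fails at i=2 ⇒ NO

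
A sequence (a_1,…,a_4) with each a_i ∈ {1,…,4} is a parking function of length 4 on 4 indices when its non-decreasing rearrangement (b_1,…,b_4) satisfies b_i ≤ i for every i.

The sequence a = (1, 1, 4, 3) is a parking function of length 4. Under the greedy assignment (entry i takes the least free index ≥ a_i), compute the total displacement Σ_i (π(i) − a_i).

1

Σπ(i) = 1+…+4 = 10; Σa = 1+1+4+3 = 9; disp = 10−9 = 1.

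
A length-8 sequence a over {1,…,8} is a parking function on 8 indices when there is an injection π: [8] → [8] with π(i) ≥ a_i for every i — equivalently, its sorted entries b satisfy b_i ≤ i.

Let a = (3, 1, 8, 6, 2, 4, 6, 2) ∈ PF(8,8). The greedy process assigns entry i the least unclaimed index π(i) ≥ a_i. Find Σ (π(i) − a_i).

Σπ = 36 ({1..8} each once); Σa = 3+1+8+6+2+4+6+2 = 32; disp = 36−32 = 4.

4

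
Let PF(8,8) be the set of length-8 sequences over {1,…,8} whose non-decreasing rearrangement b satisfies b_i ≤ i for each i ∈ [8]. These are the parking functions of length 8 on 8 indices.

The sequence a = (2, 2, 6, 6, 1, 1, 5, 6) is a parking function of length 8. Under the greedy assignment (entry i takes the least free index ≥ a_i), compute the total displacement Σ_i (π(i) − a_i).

7

Σπ(i) = 1+…+8 = 36; Σa = 2+2+6+6+1+1+5+6 = 29; disp = 36−29 = 7.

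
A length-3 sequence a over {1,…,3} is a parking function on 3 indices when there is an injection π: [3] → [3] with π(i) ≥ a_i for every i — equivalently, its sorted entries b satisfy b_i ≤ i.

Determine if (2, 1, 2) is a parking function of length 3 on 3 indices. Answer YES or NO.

YES

Sorted: b = (1, 2, 2).
  b_1=1 ≤ 1
  b_2=2 ≤ 2
  b_3=2 ≤ 3
All bounds hold ⇒ YES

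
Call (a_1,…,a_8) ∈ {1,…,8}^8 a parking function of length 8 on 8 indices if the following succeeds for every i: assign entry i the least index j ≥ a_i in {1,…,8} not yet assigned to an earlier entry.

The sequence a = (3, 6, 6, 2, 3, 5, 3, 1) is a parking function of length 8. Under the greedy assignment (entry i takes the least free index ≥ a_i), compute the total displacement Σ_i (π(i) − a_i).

Σπ = 8·9/2 = 36 (π permutes [8]); Σa = 3+6+6+2+3+5+3+1 = 29; disp = 36−29 = 7.

7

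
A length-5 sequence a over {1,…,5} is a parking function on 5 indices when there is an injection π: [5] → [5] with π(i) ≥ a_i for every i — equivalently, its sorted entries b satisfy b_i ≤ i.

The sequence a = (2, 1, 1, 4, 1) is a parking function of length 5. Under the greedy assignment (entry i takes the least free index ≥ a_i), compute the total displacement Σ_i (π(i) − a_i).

Σπ(i) = 1+…+5 = 15; Σa = 2+1+1+4+1 = 9; disp = 15−9 = 6.

6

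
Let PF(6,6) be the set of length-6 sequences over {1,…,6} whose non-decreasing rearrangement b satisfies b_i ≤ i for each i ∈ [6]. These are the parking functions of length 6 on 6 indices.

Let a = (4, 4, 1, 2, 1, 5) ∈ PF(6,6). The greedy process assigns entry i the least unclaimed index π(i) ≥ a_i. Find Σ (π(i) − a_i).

Σπ = 6·7/2 = 21 (π permutes [6]); Σa = 4+4+1+2+1+5 = 17; disp = 21−17 = 4.

4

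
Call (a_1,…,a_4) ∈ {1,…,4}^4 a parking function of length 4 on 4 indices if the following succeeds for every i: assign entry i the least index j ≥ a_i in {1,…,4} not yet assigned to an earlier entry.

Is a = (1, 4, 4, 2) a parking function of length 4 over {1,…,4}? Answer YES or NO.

NO

Order a: b = (1, 2, 4, 4).
  b_1=1 ≤ 1
  b_2=2 ≤ 2
  b_3=4 > 3
  fails at i=3 ⇒ NO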